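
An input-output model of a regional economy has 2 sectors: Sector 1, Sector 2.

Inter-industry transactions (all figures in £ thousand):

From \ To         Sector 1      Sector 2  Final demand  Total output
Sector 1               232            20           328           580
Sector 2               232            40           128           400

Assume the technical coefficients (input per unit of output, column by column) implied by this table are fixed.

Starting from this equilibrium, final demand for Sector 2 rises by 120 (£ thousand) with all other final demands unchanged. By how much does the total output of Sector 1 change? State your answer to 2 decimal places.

Technical coefficients a_ij = z_ij / X_j:
  a_11 = 232/580 = 0.40, a_21 = 232/580 = 0.40
  a_12 = 20/400 = 0.05, a_22 = 40/400 = 0.10
I − A =
  [   0.60    -0.05]
  [  -0.40     0.90]
det(I−A) = (0.60)(0.90) − (-0.05)(-0.40) = 0.5200
adj(I−A) = [[0.90, 0.05], [0.40, 0.60]]
(I − A)⁻¹ = adj(I−A) / det(I−A) ≈
  [   1.7308     0.0962]
  [   0.7692     1.1538]
Δx = (I − A)⁻¹ Δd with Δd having +120 in the Sector 2 component and 0 elsewhere.
So Δx_1 = L_12 · (+120), where L_12 = adj(I−A)_12 / det(I−A) = 0.05 / 0.5200.
Δx_1 = 0.05 × (+120) / 0.5200 = 6.00 / 0.5200 ≈ 11.54.

Δx_1 = 11.54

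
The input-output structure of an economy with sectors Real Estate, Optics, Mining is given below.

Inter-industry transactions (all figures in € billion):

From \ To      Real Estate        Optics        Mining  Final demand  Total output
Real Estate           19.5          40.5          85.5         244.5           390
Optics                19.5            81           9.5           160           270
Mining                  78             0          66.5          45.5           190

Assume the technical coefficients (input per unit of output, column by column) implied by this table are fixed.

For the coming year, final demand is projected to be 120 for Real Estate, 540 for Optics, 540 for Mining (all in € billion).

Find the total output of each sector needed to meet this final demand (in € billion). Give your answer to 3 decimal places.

x_1 = 775.474, x_2 = 903.204, x_3 = 1069.377

Technical coefficients a_ij = z_ij / X_j:
  a_11 = 19.5/390 = 0.05, a_21 = 19.5/390 = 0.05, a_31 = 78/390 = 0.20
  a_12 = 40.5/270 = 0.15, a_22 = 81/270 = 0.30, a_32 = 0/270 = 0.00
  a_13 = 85.5/190 = 0.45, a_23 = 9.5/190 = 0.05, a_33 = 66.5/190 = 0.35
I − A =
  [   0.95    -0.15    -0.45]
  [  -0.05     0.70    -0.05]
  [  -0.20     0.00     0.65]
Cofactors of I−A, C_ij = (−1)^(i+j)·(minor ij) (rows/columns in the sector order above):
  C_11 = (0.70)(0.65) − (-0.05)(0.00) = 0.4550
  C_12 = −[(-0.05)(0.65) − (-0.05)(-0.20)] = 0.0425
  C_13 = (-0.05)(0.00) − (0.70)(-0.20) = 0.1400
  C_21 = −[(-0.15)(0.65) − (-0.45)(0.00)] = 0.0975
  C_22 = (0.95)(0.65) − (-0.45)(-0.20) = 0.5275
  C_23 = −[(0.95)(0.00) − (-0.15)(-0.20)] = 0.0300
  C_31 = (-0.15)(-0.05) − (-0.45)(0.70) = 0.3225
  C_32 = −[(0.95)(-0.05) − (-0.45)(-0.05)] = 0.0700
  C_33 = (0.95)(0.70) − (-0.15)(-0.05) = 0.6575
det(I−A) = Σ_j (I−A)_1j·C_1j = (0.95)(0.4550) + (-0.15)(0.0425) + (-0.45)(0.1400) = 0.362875
adj(I−A) = Cᵀ =
  [ 0.4550   0.0975   0.3225]
  [ 0.0425   0.5275   0.0700]
  [ 0.1400   0.0300   0.6575]
(I − A)⁻¹ = adj(I−A) / det(I−A) ≈
  [   1.2539     0.2687     0.8887]
  [   0.1171     1.4537     0.1929]
  [   0.3858     0.0827     1.8119]
x = (I − A)⁻¹ d = adj(I−A)·d / det(I−A), with det(I−A) = 0.362875:
  x_1 = (0.4550·120 + 0.0975·540 + 0.3225·540) / 0.362875 = 281.40 / 0.362875 ≈ 775.474
  x_2 = (0.0425·120 + 0.5275·540 + 0.0700·540) / 0.362875 = 327.75 / 0.362875 ≈ 903.204
  x_3 = (0.1400·120 + 0.0300·540 + 0.6575·540) / 0.362875 = 388.05 / 0.362875 ≈ 1069.377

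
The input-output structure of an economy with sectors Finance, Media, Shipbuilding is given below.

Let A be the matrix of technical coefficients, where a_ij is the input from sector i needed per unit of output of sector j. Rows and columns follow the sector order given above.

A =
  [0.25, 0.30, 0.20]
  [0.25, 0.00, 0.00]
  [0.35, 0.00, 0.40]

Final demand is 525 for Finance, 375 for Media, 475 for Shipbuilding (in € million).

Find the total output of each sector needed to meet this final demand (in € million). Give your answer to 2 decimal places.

x_1 = 1425.37, x_2 = 731.34, x_3 = 1623.13

I − A =
  [   0.75    -0.30    -0.20]
  [  -0.25     1.00     0.00]
  [  -0.35     0.00     0.60]
Cofactors of I−A, C_ij = (−1)^(i+j)·(minor ij) (rows/columns in the sector order above):
  C_11 = (1.00)(0.60) − (0.00)(0.00) = 0.6000
  C_12 = −[(-0.25)(0.60) − (0.00)(-0.35)] = 0.1500
  C_13 = (-0.25)(0.00) − (1.00)(-0.35) = 0.3500
  C_21 = −[(-0.30)(0.60) − (-0.20)(0.00)] = 0.1800
  C_22 = (0.75)(0.60) − (-0.20)(-0.35) = 0.3800
  C_23 = −[(0.75)(0.00) − (-0.30)(-0.35)] = 0.1050
  C_31 = (-0.30)(0.00) − (-0.20)(1.00) = 0.2000
  C_32 = −[(0.75)(0.00) − (-0.20)(-0.25)] = 0.0500
  C_33 = (0.75)(1.00) − (-0.30)(-0.25) = 0.6750
det(I−A) = Σ_j (I−A)_1j·C_1j = (0.75)(0.6000) + (-0.30)(0.1500) + (-0.20)(0.3500) = 0.3350
adj(I−A) = Cᵀ =
  [ 0.6000   0.1800   0.2000]
  [ 0.1500   0.3800   0.0500]
  [ 0.3500   0.1050   0.6750]
(I − A)⁻¹ = adj(I−A) / det(I−A) ≈
  [   1.7910     0.5373     0.5970]
  [   0.4478     1.1343     0.1493]
  [   1.0448     0.3134     2.0149]
x = (I − A)⁻¹ d = adj(I−A)·d / det(I−A), with det(I−A) = 0.3350:
  x_1 = (0.6000·525 + 0.1800·375 + 0.2000·475) / 0.3350 = 477.50 / 0.3350 ≈ 1425.37
  x_2 = (0.1500·525 + 0.3800·375 + 0.0500·475) / 0.3350 = 245.00 / 0.3350 ≈ 731.34
  x_3 = (0.3500·525 + 0.1050·375 + 0.6750·475) / 0.3350 = 543.75 / 0.3350 ≈ 1623.13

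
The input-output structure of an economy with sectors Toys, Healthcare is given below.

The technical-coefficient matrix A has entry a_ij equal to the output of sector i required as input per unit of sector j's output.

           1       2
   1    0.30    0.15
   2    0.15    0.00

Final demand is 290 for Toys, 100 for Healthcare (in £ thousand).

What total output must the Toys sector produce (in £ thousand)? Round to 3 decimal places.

x_1 = 450.185

I − A =
  [   0.70    -0.15]
  [  -0.15     1.00]
det(I−A) = (0.70)(1.00) − (-0.15)(-0.15) = 0.6775
adj(I−A) = [[1.00, 0.15], [0.15, 0.70]]
(I − A)⁻¹ = adj(I−A) / det(I−A) ≈
  [   1.4760     0.2214]
  [   0.2214     1.0332]
x = (I − A)⁻¹ d = adj(I−A)·d / det(I−A), with det(I−A) = 0.6775:
  x_1 = (1.00·290 + 0.15·100) / 0.6775 = 305.00 / 0.6775 ≈ 450.185
  x_2 = (0.15·290 + 0.70·100) / 0.6775 = 113.50 / 0.6775 ≈ 167.528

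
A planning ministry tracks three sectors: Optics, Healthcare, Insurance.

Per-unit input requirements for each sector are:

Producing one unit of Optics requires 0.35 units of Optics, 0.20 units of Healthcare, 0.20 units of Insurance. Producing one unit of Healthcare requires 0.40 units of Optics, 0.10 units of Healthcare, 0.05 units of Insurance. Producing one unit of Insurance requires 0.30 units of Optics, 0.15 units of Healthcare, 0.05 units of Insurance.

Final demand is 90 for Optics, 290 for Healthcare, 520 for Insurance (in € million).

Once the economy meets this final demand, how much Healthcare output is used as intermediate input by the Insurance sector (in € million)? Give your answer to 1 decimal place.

z_23 = 115.4

I − A =
  [   0.65    -0.40    -0.30]
  [  -0.20     0.90    -0.15]
  [  -0.20    -0.05     0.95]
Cofactors of I−A, C_ij = (−1)^(i+j)·(minor ij) (rows/columns in the sector order above):
  C_11 = (0.90)(0.95) − (-0.15)(-0.05) = 0.8475
  C_12 = −[(-0.20)(0.95) − (-0.15)(-0.20)] = 0.2200
  C_13 = (-0.20)(-0.05) − (0.90)(-0.20) = 0.1900
  C_21 = −[(-0.40)(0.95) − (-0.30)(-0.05)] = 0.3950
  C_22 = (0.65)(0.95) − (-0.30)(-0.20) = 0.5575
  C_23 = −[(0.65)(-0.05) − (-0.40)(-0.20)] = 0.1125
  C_31 = (-0.40)(-0.15) − (-0.30)(0.90) = 0.3300
  C_32 = −[(0.65)(-0.15) − (-0.30)(-0.20)] = 0.1575
  C_33 = (0.65)(0.90) − (-0.40)(-0.20) = 0.5050
det(I−A) = Σ_j (I−A)_1j·C_1j = (0.65)(0.8475) + (-0.40)(0.2200) + (-0.30)(0.1900) = 0.405875
adj(I−A) = Cᵀ =
  [ 0.8475   0.3950   0.3300]
  [ 0.2200   0.5575   0.1575]
  [ 0.1900   0.1125   0.5050]
(I − A)⁻¹ = adj(I−A) / det(I−A) ≈
  [   2.0881     0.9732     0.8131]
  [   0.5420     1.3736     0.3881]
  [   0.4681     0.2772     1.2442]
First solve x = (I − A)⁻¹ d = adj(I−A)·d / det(I−A); in particular x_3 = (0.1900·90 + 0.1125·290 + 0.5050·520) / 0.405875 = 312.325 / 0.405875 ≈ 769.510.
Intermediate flow from 2 to 3: z_23 = a_23 · x_3 = 0.15 × 312.325 / 0.405875 = 46.84875 / 0.405875 ≈ 115.4.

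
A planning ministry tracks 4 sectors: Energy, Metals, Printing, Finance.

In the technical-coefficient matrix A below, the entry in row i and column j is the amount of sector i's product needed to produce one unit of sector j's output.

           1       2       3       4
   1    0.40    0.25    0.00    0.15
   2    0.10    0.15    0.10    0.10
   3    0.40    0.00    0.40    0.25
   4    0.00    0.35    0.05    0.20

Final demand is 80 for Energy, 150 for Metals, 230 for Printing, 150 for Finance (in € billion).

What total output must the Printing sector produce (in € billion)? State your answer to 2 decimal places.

I − A =
  [   0.60    -0.25     0.00    -0.15]
  [  -0.10     0.85    -0.10    -0.10]
  [  -0.40     0.00     0.60    -0.25]
  [   0.00    -0.35    -0.05     0.80]
Compute the cofactors C_ij = (−1)^(i+j)·(3×3 minor ij) of I−A; the adjugate is their transpose:
adj(I−A) = Cᵀ =
  [ 0.367625   0.148375   0.032875   0.097750]
  [ 0.080750   0.277500   0.051750   0.066000]
  [ 0.266750   0.153500   0.361750   0.182250]
  [ 0.052000   0.131000   0.045250   0.281000]
det(I−A) = Σ_j (I−A)_1j·C_1j = (0.60)(0.367625) + (-0.25)(0.080750) + (0.00)(0.266750) + (-0.15)(0.052000) = 0.1925875
(I − A)⁻¹ = adj(I−A) / det(I−A) ≈
  [   1.9089     0.7704     0.1707     0.5076]
  [   0.4193     1.4409     0.2687     0.3427]
  [   1.3851     0.7970     1.8784     0.9463]
  [   0.2700     0.6802     0.2350     1.4591]
x = (I − A)⁻¹ d = adj(I−A)·d / det(I−A), with det(I−A) = 0.1925875:
  x_1 = (0.367625·80 + 0.148375·150 + 0.032875·230 + 0.097750·150) / 0.1925875 = 73.89 / 0.1925875 ≈ 383.67
  x_2 = (0.080750·80 + 0.277500·150 + 0.051750·230 + 0.066000·150) / 0.1925875 = 69.8875 / 0.1925875 ≈ 362.89
  x_3 = (0.266750·80 + 0.153500·150 + 0.361750·230 + 0.182250·150) / 0.1925875 = 154.905 / 0.1925875 ≈ 804.34
  x_4 = (0.052000·80 + 0.131000·150 + 0.045250·230 + 0.281000·150) / 0.1925875 = 76.3675 / 0.1925875 ≈ 396.53

x_3 = 804.34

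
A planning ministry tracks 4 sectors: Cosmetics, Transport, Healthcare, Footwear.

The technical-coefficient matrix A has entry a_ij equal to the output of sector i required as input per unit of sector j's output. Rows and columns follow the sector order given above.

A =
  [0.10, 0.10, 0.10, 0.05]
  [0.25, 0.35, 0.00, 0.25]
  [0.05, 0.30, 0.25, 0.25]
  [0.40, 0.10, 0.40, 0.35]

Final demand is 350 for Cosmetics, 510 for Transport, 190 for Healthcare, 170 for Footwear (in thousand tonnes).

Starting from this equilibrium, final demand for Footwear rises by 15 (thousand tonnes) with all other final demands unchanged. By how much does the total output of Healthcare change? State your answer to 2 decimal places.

Δx_3 = 23.74

I − A =
  [   0.90    -0.10    -0.10    -0.05]
  [  -0.25     0.65     0.00    -0.25]
  [  -0.05    -0.30     0.75    -0.25]
  [  -0.40    -0.10    -0.40     0.65]
Compute the cofactors C_ij = (−1)^(i+j)·(3×3 minor ij) of I−A; the adjugate is their transpose:
adj(I−A) = Cᵀ =
  [ 0.203125   0.070500   0.062750   0.066875]
  [ 0.176875   0.319500   0.121250   0.183125]
  [ 0.169875   0.205500   0.317250   0.214125]
  [ 0.256750   0.219000   0.252500   0.409250]
det(I−A) = Σ_j (I−A)_1j·C_1j = (0.90)(0.203125) + (-0.10)(0.176875) + (-0.10)(0.169875) + (-0.05)(0.256750) = 0.1353
(I − A)⁻¹ = adj(I−A) / det(I−A) ≈
  [   1.5013     0.5211     0.4638     0.4943]
  [   1.3073     2.3614     0.8962     1.3535]
  [   1.2555     1.5188     2.3448     1.5826]
  [   1.8976     1.6186     1.8662     3.0248]
Δx = (I − A)⁻¹ Δd with Δd having +15 in the Footwear component and 0 elsewhere.
So Δx_3 = L_34 · (+15), where L_34 = adj(I−A)_34 / det(I−A) = 0.214125 / 0.1353.
Δx_3 = 0.214125 × (+15) / 0.1353 = 3.211875 / 0.1353 ≈ 23.74.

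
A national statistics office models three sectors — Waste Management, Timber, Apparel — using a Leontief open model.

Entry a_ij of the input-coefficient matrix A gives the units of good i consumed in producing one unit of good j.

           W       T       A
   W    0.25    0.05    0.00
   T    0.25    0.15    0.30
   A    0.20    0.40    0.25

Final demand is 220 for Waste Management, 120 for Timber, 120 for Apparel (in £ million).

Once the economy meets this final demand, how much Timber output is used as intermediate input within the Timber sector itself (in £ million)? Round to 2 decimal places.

z_TT = 59.46

I − A =
  [   0.75    -0.05     0.00]
  [  -0.25     0.85    -0.30]
  [  -0.20    -0.40     0.75]
Cofactors of I−A, C_ij = (−1)^(i+j)·(minor ij) (rows/columns in the sector order above):
  C_11 = (0.85)(0.75) − (-0.30)(-0.40) = 0.5175
  C_12 = −[(-0.25)(0.75) − (-0.30)(-0.20)] = 0.2475
  C_13 = (-0.25)(-0.40) − (0.85)(-0.20) = 0.2700
  C_21 = −[(-0.05)(0.75) − (0.00)(-0.40)] = 0.0375
  C_22 = (0.75)(0.75) − (0.00)(-0.20) = 0.5625
  C_23 = −[(0.75)(-0.40) − (-0.05)(-0.20)] = 0.3100
  C_31 = (-0.05)(-0.30) − (0.00)(0.85) = 0.0150
  C_32 = −[(0.75)(-0.30) − (0.00)(-0.25)] = 0.2250
  C_33 = (0.75)(0.85) − (-0.05)(-0.25) = 0.6250
det(I−A) = Σ_j (I−A)_1j·C_1j = (0.75)(0.5175) + (-0.05)(0.2475) + (0.00)(0.2700) = 0.37575
adj(I−A) = Cᵀ =
  [ 0.5175   0.0375   0.0150]
  [ 0.2475   0.5625   0.2250]
  [ 0.2700   0.3100   0.6250]
(I − A)⁻¹ = adj(I−A) / det(I−A) ≈
  [   1.3772     0.0998     0.0399]
  [   0.6587     1.4970     0.5988]
  [   0.7186     0.8250     1.6633]
First solve x = (I − A)⁻¹ d = adj(I−A)·d / det(I−A); in particular x_T = (0.2475·220 + 0.5625·120 + 0.2250·120) / 0.37575 = 148.95 / 0.37575 ≈ 396.4072.
Intermediate flow from T to T: z_TT = a_TT · x_T = 0.15 × 148.95 / 0.37575 = 22.3425 / 0.37575 ≈ 59.46.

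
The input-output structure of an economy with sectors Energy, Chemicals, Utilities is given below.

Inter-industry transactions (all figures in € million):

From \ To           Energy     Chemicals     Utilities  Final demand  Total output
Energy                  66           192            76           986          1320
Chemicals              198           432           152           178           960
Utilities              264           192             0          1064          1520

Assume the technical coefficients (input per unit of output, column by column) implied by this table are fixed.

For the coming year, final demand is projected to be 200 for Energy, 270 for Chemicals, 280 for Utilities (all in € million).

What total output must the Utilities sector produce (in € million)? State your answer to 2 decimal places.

Technical coefficients a_ij = z_ij / X_j:
  a_11 = 66/1320 = 0.05, a_21 = 198/1320 = 0.15, a_31 = 264/1320 = 0.20
  a_12 = 192/960 = 0.20, a_22 = 432/960 = 0.45, a_32 = 192/960 = 0.20
  a_13 = 76/1520 = 0.05, a_23 = 152/1520 = 0.10, a_33 = 0/1520 = 0.00
I − A =
  [   0.95    -0.20    -0.05]
  [  -0.15     0.55    -0.10]
  [  -0.20    -0.20     1.00]
Cofactors of I−A, C_ij = (−1)^(i+j)·(minor ij) (rows/columns in the sector order above):
  C_11 = (0.55)(1.00) − (-0.10)(-0.20) = 0.5300
  C_12 = −[(-0.15)(1.00) − (-0.10)(-0.20)] = 0.1700
  C_13 = (-0.15)(-0.20) − (0.55)(-0.20) = 0.1400
  C_21 = −[(-0.20)(1.00) − (-0.05)(-0.20)] = 0.2100
  C_22 = (0.95)(1.00) − (-0.05)(-0.20) = 0.9400
  C_23 = −[(0.95)(-0.20) − (-0.20)(-0.20)] = 0.2300
  C_31 = (-0.20)(-0.10) − (-0.05)(0.55) = 0.0475
  C_32 = −[(0.95)(-0.10) − (-0.05)(-0.15)] = 0.1025
  C_33 = (0.95)(0.55) − (-0.20)(-0.15) = 0.4925
det(I−A) = Σ_j (I−A)_1j·C_1j = (0.95)(0.5300) + (-0.20)(0.1700) + (-0.05)(0.1400) = 0.4625
adj(I−A) = Cᵀ =
  [ 0.5300   0.2100   0.0475]
  [ 0.1700   0.9400   0.1025]
  [ 0.1400   0.2300   0.4925]
(I − A)⁻¹ = adj(I−A) / det(I−A) ≈
  [   1.1459     0.4541     0.1027]
  [   0.3676     2.0324     0.2216]
  [   0.3027     0.4973     1.0649]
x = (I − A)⁻¹ d = adj(I−A)·d / det(I−A), with det(I−A) = 0.4625:
  x_1 = (0.5300·200 + 0.2100·270 + 0.0475·280) / 0.4625 = 176.00 / 0.4625 ≈ 380.54
  x_2 = (0.1700·200 + 0.9400·270 + 0.1025·280) / 0.4625 = 316.50 / 0.4625 ≈ 684.32
  x_3 = (0.1400·200 + 0.2300·270 + 0.4925·280) / 0.4625 = 228.00 / 0.4625 ≈ 492.97

x_3 = 492.97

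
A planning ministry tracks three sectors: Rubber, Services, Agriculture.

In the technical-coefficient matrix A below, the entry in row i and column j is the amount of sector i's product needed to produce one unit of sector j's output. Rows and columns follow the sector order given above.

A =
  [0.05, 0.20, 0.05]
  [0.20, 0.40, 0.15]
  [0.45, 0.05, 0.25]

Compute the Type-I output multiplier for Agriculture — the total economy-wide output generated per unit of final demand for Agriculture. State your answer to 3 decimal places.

I − A =
  [   0.95    -0.20    -0.05]
  [  -0.20     0.60    -0.15]
  [  -0.45    -0.05     0.75]
Cofactors of I−A, C_ij = (−1)^(i+j)·(minor ij) (rows/columns in the sector order above):
  C_11 = (0.60)(0.75) − (-0.15)(-0.05) = 0.4425
  C_12 = −[(-0.20)(0.75) − (-0.15)(-0.45)] = 0.2175
  C_13 = (-0.20)(-0.05) − (0.60)(-0.45) = 0.2800
  C_21 = −[(-0.20)(0.75) − (-0.05)(-0.05)] = 0.1525
  C_22 = (0.95)(0.75) − (-0.05)(-0.45) = 0.6900
  C_23 = −[(0.95)(-0.05) − (-0.20)(-0.45)] = 0.1375
  C_31 = (-0.20)(-0.15) − (-0.05)(0.60) = 0.0600
  C_32 = −[(0.95)(-0.15) − (-0.05)(-0.20)] = 0.1525
  C_33 = (0.95)(0.60) − (-0.20)(-0.20) = 0.5300
det(I−A) = Σ_j (I−A)_1j·C_1j = (0.95)(0.4425) + (-0.20)(0.2175) + (-0.05)(0.2800) = 0.362875
adj(I−A) = Cᵀ =
  [ 0.4425   0.1525   0.0600]
  [ 0.2175   0.6900   0.1525]
  [ 0.2800   0.1375   0.5300]
(I − A)⁻¹ = adj(I−A) / det(I−A) ≈
  [   1.2194     0.4203     0.1653]
  [   0.5994     1.9015     0.4203]
  [   0.7716     0.3789     1.4606]
The output multiplier for sector j is the column-j sum of the Leontief inverse (I − A)⁻¹ = adj(I−A) / det(I−A).
Column 3 of adj(I−A): (0.0600, 0.1525, 0.5300); det(I−A) = 0.362875.
m_3 = (0.0600 + 0.1525 + 0.5300) / 0.362875 = 0.7425 / 0.362875 ≈ 2.046.

m_3 = 2.046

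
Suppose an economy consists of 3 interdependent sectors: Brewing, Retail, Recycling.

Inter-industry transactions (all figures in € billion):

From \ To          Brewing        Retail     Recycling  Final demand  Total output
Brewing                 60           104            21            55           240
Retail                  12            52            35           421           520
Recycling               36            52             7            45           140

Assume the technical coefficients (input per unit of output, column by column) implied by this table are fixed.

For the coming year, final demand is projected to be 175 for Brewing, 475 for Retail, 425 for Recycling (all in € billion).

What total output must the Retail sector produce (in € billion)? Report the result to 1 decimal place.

x_2 = 728.0

Technical coefficients a_ij = z_ij / X_j:
  a_11 = 60/240 = 0.25, a_21 = 12/240 = 0.05, a_31 = 36/240 = 0.15
  a_12 = 104/520 = 0.20, a_22 = 52/520 = 0.10, a_32 = 52/520 = 0.10
  a_13 = 21/140 = 0.15, a_23 = 35/140 = 0.25, a_33 = 7/140 = 0.05
I − A =
  [   0.75    -0.20    -0.15]
  [  -0.05     0.90    -0.25]
  [  -0.15    -0.10     0.95]
Cofactors of I−A, C_ij = (−1)^(i+j)·(minor ij) (rows/columns in the sector order above):
  C_11 = (0.90)(0.95) − (-0.25)(-0.10) = 0.8300
  C_12 = −[(-0.05)(0.95) − (-0.25)(-0.15)] = 0.0850
  C_13 = (-0.05)(-0.10) − (0.90)(-0.15) = 0.1400
  C_21 = −[(-0.20)(0.95) − (-0.15)(-0.10)] = 0.2050
  C_22 = (0.75)(0.95) − (-0.15)(-0.15) = 0.6900
  C_23 = −[(0.75)(-0.10) − (-0.20)(-0.15)] = 0.1050
  C_31 = (-0.20)(-0.25) − (-0.15)(0.90) = 0.1850
  C_32 = −[(0.75)(-0.25) − (-0.15)(-0.05)] = 0.1950
  C_33 = (0.75)(0.90) − (-0.20)(-0.05) = 0.6650
det(I−A) = Σ_j (I−A)_1j·C_1j = (0.75)(0.8300) + (-0.20)(0.0850) + (-0.15)(0.1400) = 0.5845
adj(I−A) = Cᵀ =
  [ 0.8300   0.2050   0.1850]
  [ 0.0850   0.6900   0.1950]
  [ 0.1400   0.1050   0.6650]
(I − A)⁻¹ = adj(I−A) / det(I−A) ≈
  [   1.4200     0.3507     0.3165]
  [   0.1454     1.1805     0.3336]
  [   0.2395     0.1796     1.1377]
x = (I − A)⁻¹ d = adj(I−A)·d / det(I−A), with det(I−A) = 0.5845:
  x_1 = (0.8300·175 + 0.2050·475 + 0.1850·425) / 0.5845 = 321.25 / 0.5845 ≈ 549.6
  x_2 = (0.0850·175 + 0.6900·475 + 0.1950·425) / 0.5845 = 425.50 / 0.5845 ≈ 728.0
  x_3 = (0.1400·175 + 0.1050·475 + 0.6650·425) / 0.5845 = 357.00 / 0.5845 ≈ 610.8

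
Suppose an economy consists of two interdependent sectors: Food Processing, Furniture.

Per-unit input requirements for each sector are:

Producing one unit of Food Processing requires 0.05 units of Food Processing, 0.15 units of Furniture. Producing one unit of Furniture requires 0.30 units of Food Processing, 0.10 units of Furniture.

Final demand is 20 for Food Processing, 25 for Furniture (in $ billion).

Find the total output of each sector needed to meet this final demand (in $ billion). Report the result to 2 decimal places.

x_1 = 31.48, x_2 = 33.02

I − A =
  [   0.95    -0.30]
  [  -0.15     0.90]
det(I−A) = (0.95)(0.90) − (-0.30)(-0.15) = 0.8100
adj(I−A) = [[0.90, 0.30], [0.15, 0.95]]
(I − A)⁻¹ = adj(I−A) / det(I−A) ≈
  [   1.1111     0.3704]
  [   0.1852     1.1728]
x = (I − A)⁻¹ d = adj(I−A)·d / det(I−A), with det(I−A) = 0.8100:
  x_1 = (0.90·20 + 0.30·25) / 0.8100 = 25.50 / 0.8100 ≈ 31.48
  x_2 = (0.15·20 + 0.95·25) / 0.8100 = 26.75 / 0.8100 ≈ 33.02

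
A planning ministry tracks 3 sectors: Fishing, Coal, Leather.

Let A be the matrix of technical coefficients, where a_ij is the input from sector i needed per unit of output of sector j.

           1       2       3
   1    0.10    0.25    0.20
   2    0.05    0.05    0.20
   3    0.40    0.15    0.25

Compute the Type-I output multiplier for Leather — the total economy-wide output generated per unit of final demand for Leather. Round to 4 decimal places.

m_3 = 2.5080

I − A =
  [   0.90    -0.25    -0.20]
  [  -0.05     0.95    -0.20]
  [  -0.40    -0.15     0.75]
Cofactors of I−A, C_ij = (−1)^(i+j)·(minor ij) (rows/columns in the sector order above):
  C_11 = (0.95)(0.75) − (-0.20)(-0.15) = 0.6825
  C_12 = −[(-0.05)(0.75) − (-0.20)(-0.40)] = 0.1175
  C_13 = (-0.05)(-0.15) − (0.95)(-0.40) = 0.3875
  C_21 = −[(-0.25)(0.75) − (-0.20)(-0.15)] = 0.2175
  C_22 = (0.90)(0.75) − (-0.20)(-0.40) = 0.5950
  C_23 = −[(0.90)(-0.15) − (-0.25)(-0.40)] = 0.2350
  C_31 = (-0.25)(-0.20) − (-0.20)(0.95) = 0.2400
  C_32 = −[(0.90)(-0.20) − (-0.20)(-0.05)] = 0.1900
  C_33 = (0.90)(0.95) − (-0.25)(-0.05) = 0.8425
det(I−A) = Σ_j (I−A)_1j·C_1j = (0.90)(0.6825) + (-0.25)(0.1175) + (-0.20)(0.3875) = 0.507375
adj(I−A) = Cᵀ =
  [ 0.6825   0.2175   0.2400]
  [ 0.1175   0.5950   0.1900]
  [ 0.3875   0.2350   0.8425]
(I − A)⁻¹ = adj(I−A) / det(I−A) ≈
  [   1.34516     0.42868     0.47302]
  [   0.23158     1.17270     0.37448]
  [   0.76373     0.46317     1.66051]
The output multiplier for sector j is the column-j sum of the Leontief inverse (I − A)⁻¹ = adj(I−A) / det(I−A).
Column 3 of adj(I−A): (0.2400, 0.1900, 0.8425); det(I−A) = 0.507375.
m_3 = (0.2400 + 0.1900 + 0.8425) / 0.507375 = 1.2725 / 0.507375 ≈ 2.5080.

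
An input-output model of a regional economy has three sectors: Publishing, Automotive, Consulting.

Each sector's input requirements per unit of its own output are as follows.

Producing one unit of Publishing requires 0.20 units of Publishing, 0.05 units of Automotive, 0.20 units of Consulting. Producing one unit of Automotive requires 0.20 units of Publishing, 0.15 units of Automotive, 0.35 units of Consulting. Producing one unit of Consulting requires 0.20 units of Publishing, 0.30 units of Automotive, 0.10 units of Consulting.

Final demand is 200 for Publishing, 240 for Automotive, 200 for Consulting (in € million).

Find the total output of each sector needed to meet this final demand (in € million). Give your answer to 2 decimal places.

I − A =
  [   0.80    -0.20    -0.20]
  [  -0.05     0.85    -0.30]
  [  -0.20    -0.35     0.90]
Cofactors of I−A, C_ij = (−1)^(i+j)·(minor ij) (rows/columns in the sector order above):
  C_11 = (0.85)(0.90) − (-0.30)(-0.35) = 0.6600
  C_12 = −[(-0.05)(0.90) − (-0.30)(-0.20)] = 0.1050
  C_13 = (-0.05)(-0.35) − (0.85)(-0.20) = 0.1875
  C_21 = −[(-0.20)(0.90) − (-0.20)(-0.35)] = 0.2500
  C_22 = (0.80)(0.90) − (-0.20)(-0.20) = 0.6800
  C_23 = −[(0.80)(-0.35) − (-0.20)(-0.20)] = 0.3200
  C_31 = (-0.20)(-0.30) − (-0.20)(0.85) = 0.2300
  C_32 = −[(0.80)(-0.30) − (-0.20)(-0.05)] = 0.2500
  C_33 = (0.80)(0.85) − (-0.20)(-0.05) = 0.6700
det(I−A) = Σ_j (I−A)_1j·C_1j = (0.80)(0.6600) + (-0.20)(0.1050) + (-0.20)(0.1875) = 0.4695
adj(I−A) = Cᵀ =
  [ 0.6600   0.2500   0.2300]
  [ 0.1050   0.6800   0.2500]
  [ 0.1875   0.3200   0.6700]
(I − A)⁻¹ = adj(I−A) / det(I−A) ≈
  [   1.4058     0.5325     0.4899]
  [   0.2236     1.4483     0.5325]
  [   0.3994     0.6816     1.4271]
x = (I − A)⁻¹ d = adj(I−A)·d / det(I−A), with det(I−A) = 0.4695:
  x_1 = (0.6600·200 + 0.2500·240 + 0.2300·200) / 0.4695 = 238.00 / 0.4695 ≈ 506.92
  x_2 = (0.1050·200 + 0.6800·240 + 0.2500·200) / 0.4695 = 234.20 / 0.4695 ≈ 498.83
  x_3 = (0.1875·200 + 0.3200·240 + 0.6700·200) / 0.4695 = 248.30 / 0.4695 ≈ 528.86

x_1 = 506.92, x_2 = 498.83, x_3 = 528.86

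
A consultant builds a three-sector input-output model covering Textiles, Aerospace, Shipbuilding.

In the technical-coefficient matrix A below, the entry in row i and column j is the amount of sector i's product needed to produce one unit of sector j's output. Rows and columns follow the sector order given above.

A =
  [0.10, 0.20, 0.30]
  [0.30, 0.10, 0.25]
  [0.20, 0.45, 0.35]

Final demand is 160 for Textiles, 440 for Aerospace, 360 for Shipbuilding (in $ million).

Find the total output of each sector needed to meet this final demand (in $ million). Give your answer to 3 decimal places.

I − A =
  [   0.90    -0.20    -0.30]
  [  -0.30     0.90    -0.25]
  [  -0.20    -0.45     0.65]
Cofactors of I−A, C_ij = (−1)^(i+j)·(minor ij) (rows/columns in the sector order above):
  C_11 = (0.90)(0.65) − (-0.25)(-0.45) = 0.4725
  C_12 = −[(-0.30)(0.65) − (-0.25)(-0.20)] = 0.2450
  C_13 = (-0.30)(-0.45) − (0.90)(-0.20) = 0.3150
  C_21 = −[(-0.20)(0.65) − (-0.30)(-0.45)] = 0.2650
  C_22 = (0.90)(0.65) − (-0.30)(-0.20) = 0.5250
  C_23 = −[(0.90)(-0.45) − (-0.20)(-0.20)] = 0.4450
  C_31 = (-0.20)(-0.25) − (-0.30)(0.90) = 0.3200
  C_32 = −[(0.90)(-0.25) − (-0.30)(-0.30)] = 0.3150
  C_33 = (0.90)(0.90) − (-0.20)(-0.30) = 0.7500
det(I−A) = Σ_j (I−A)_1j·C_1j = (0.90)(0.4725) + (-0.20)(0.2450) + (-0.30)(0.3150) = 0.28175
adj(I−A) = Cᵀ =
  [ 0.4725   0.2650   0.3200]
  [ 0.2450   0.5250   0.3150]
  [ 0.3150   0.4450   0.7500]
(I − A)⁻¹ = adj(I−A) / det(I−A) ≈
  [   1.6770     0.9406     1.1358]
  [   0.8696     1.8634     1.1180]
  [   1.1180     1.5794     2.6619]
x = (I − A)⁻¹ d = adj(I−A)·d / det(I−A), with det(I−A) = 0.28175:
  x_1 = (0.4725·160 + 0.2650·440 + 0.3200·360) / 0.28175 = 307.40 / 0.28175 ≈ 1091.038
  x_2 = (0.2450·160 + 0.5250·440 + 0.3150·360) / 0.28175 = 383.60 / 0.28175 ≈ 1361.491
  x_3 = (0.3150·160 + 0.4450·440 + 0.7500·360) / 0.28175 = 516.20 / 0.28175 ≈ 1832.121

x_1 = 1091.038, x_2 = 1361.491, x_3 = 1832.121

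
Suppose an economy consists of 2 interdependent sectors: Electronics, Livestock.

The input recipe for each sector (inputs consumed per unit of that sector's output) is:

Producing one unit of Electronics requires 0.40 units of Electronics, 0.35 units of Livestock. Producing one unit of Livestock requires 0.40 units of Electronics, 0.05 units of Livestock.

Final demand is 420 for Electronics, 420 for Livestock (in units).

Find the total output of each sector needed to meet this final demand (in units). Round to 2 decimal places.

I − A =
  [   0.60    -0.40]
  [  -0.35     0.95]
det(I−A) = (0.60)(0.95) − (-0.40)(-0.35) = 0.4300
adj(I−A) = [[0.95, 0.40], [0.35, 0.60]]
(I − A)⁻¹ = adj(I−A) / det(I−A) ≈
  [   2.2093     0.9302]
  [   0.8140     1.3953]
x = (I − A)⁻¹ d = adj(I−A)·d / det(I−A), with det(I−A) = 0.4300:
  x_1 = (0.95·420 + 0.40·420) / 0.4300 = 567.00 / 0.4300 ≈ 1318.60
  x_2 = (0.35·420 + 0.60·420) / 0.4300 = 399.00 / 0.4300 ≈ 927.91

x_1 = 1318.60, x_2 = 927.91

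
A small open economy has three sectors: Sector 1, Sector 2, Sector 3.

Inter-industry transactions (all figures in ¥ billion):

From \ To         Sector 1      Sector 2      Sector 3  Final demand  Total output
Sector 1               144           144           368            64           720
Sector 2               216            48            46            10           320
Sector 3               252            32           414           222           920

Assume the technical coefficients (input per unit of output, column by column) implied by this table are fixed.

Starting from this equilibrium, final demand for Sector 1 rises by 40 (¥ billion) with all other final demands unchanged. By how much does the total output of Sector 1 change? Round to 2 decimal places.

Δx_1 = 117.93

Technical coefficients a_ij = z_ij / X_j:
  a_11 = 144/720 = 0.20, a_21 = 216/720 = 0.30, a_31 = 252/720 = 0.35
  a_12 = 144/320 = 0.45, a_22 = 48/320 = 0.15, a_32 = 32/320 = 0.10
  a_13 = 368/920 = 0.40, a_23 = 46/920 = 0.05, a_33 = 414/920 = 0.45
I − A =
  [   0.80    -0.45    -0.40]
  [  -0.30     0.85    -0.05]
  [  -0.35    -0.10     0.55]
Cofactors of I−A, C_ij = (−1)^(i+j)·(minor ij) (rows/columns in the sector order above):
  C_11 = (0.85)(0.55) − (-0.05)(-0.10) = 0.4625
  C_12 = −[(-0.30)(0.55) − (-0.05)(-0.35)] = 0.1825
  C_13 = (-0.30)(-0.10) − (0.85)(-0.35) = 0.3275
  C_21 = −[(-0.45)(0.55) − (-0.40)(-0.10)] = 0.2875
  C_22 = (0.80)(0.55) − (-0.40)(-0.35) = 0.3000
  C_23 = −[(0.80)(-0.10) − (-0.45)(-0.35)] = 0.2375
  C_31 = (-0.45)(-0.05) − (-0.40)(0.85) = 0.3625
  C_32 = −[(0.80)(-0.05) − (-0.40)(-0.30)] = 0.1600
  C_33 = (0.80)(0.85) − (-0.45)(-0.30) = 0.5450
det(I−A) = Σ_j (I−A)_1j·C_1j = (0.80)(0.4625) + (-0.45)(0.1825) + (-0.40)(0.3275) = 0.156875
adj(I−A) = Cᵀ =
  [ 0.4625   0.2875   0.3625]
  [ 0.1825   0.3000   0.1600]
  [ 0.3275   0.2375   0.5450]
(I − A)⁻¹ = adj(I−A) / det(I−A) ≈
  [   2.9482     1.8327     2.3108]
  [   1.1633     1.9124     1.0199]
  [   2.0876     1.5139     3.4741]
Δx = (I − A)⁻¹ Δd with Δd having +40 in the Sector 1 component and 0 elsewhere.
So Δx_1 = L_11 · (+40), where L_11 = adj(I−A)_11 / det(I−A) = 0.4625 / 0.156875.
Δx_1 = 0.4625 × (+40) / 0.156875 = 18.50 / 0.156875 ≈ 117.93.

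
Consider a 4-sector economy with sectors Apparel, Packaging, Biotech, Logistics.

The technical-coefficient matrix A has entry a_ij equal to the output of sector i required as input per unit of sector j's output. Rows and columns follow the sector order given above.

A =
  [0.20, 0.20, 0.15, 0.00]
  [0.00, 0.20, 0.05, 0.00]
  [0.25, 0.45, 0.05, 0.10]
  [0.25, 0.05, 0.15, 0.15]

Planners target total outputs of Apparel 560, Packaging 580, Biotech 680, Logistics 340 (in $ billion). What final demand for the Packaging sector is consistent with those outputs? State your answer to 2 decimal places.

d_2 = 430.00

I − A =
  [   0.80    -0.20    -0.15     0.00]
  [   0.00     0.80    -0.05     0.00]
  [  -0.25    -0.45     0.95    -0.10]
  [  -0.25    -0.05    -0.15     0.85]
d = (I − A) x:
  d_1 = (+0.80)·560 + (-0.20)·580 + (-0.15)·680 + (+0.00)·340 = 230.00
  d_2 = (+0.00)·560 + (+0.80)·580 + (-0.05)·680 + (+0.00)·340 = 430.00
  d_3 = (-0.25)·560 + (-0.45)·580 + (+0.95)·680 + (-0.10)·340 = 211.00
  d_4 = (-0.25)·560 + (-0.05)·580 + (-0.15)·680 + (+0.85)·340 = 18.00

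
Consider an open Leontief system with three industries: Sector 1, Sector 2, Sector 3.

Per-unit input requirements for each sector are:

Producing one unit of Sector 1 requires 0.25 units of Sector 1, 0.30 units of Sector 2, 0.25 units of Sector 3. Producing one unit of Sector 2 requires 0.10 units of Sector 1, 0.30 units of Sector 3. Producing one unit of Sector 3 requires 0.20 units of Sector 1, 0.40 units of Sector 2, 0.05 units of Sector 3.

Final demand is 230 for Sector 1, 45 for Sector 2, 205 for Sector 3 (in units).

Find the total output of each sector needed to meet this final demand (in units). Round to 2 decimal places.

x_1 = 478.83, x_2 = 372.41, x_3 = 459.40

I − A =
  [   0.75    -0.10    -0.20]
  [  -0.30     1.00    -0.40]
  [  -0.25    -0.30     0.95]
Cofactors of I−A, C_ij = (−1)^(i+j)·(minor ij) (rows/columns in the sector order above):
  C_11 = (1.00)(0.95) − (-0.40)(-0.30) = 0.8300
  C_12 = −[(-0.30)(0.95) − (-0.40)(-0.25)] = 0.3850
  C_13 = (-0.30)(-0.30) − (1.00)(-0.25) = 0.3400
  C_21 = −[(-0.10)(0.95) − (-0.20)(-0.30)] = 0.1550
  C_22 = (0.75)(0.95) − (-0.20)(-0.25) = 0.6625
  C_23 = −[(0.75)(-0.30) − (-0.10)(-0.25)] = 0.2500
  C_31 = (-0.10)(-0.40) − (-0.20)(1.00) = 0.2400
  C_32 = −[(0.75)(-0.40) − (-0.20)(-0.30)] = 0.3600
  C_33 = (0.75)(1.00) − (-0.10)(-0.30) = 0.7200
det(I−A) = Σ_j (I−A)_1j·C_1j = (0.75)(0.8300) + (-0.10)(0.3850) + (-0.20)(0.3400) = 0.5160
adj(I−A) = Cᵀ =
  [ 0.8300   0.1550   0.2400]
  [ 0.3850   0.6625   0.3600]
  [ 0.3400   0.2500   0.7200]
(I − A)⁻¹ = adj(I−A) / det(I−A) ≈
  [   1.6085     0.3004     0.4651]
  [   0.7461     1.2839     0.6977]
  [   0.6589     0.4845     1.3953]
x = (I − A)⁻¹ d = adj(I−A)·d / det(I−A), with det(I−A) = 0.5160:
  x_1 = (0.8300·230 + 0.1550·45 + 0.2400·205) / 0.5160 = 247.075 / 0.5160 ≈ 478.83
  x_2 = (0.3850·230 + 0.6625·45 + 0.3600·205) / 0.5160 = 192.1625 / 0.5160 ≈ 372.41
  x_3 = (0.3400·230 + 0.2500·45 + 0.7200·205) / 0.5160 = 237.05 / 0.5160 ≈ 459.40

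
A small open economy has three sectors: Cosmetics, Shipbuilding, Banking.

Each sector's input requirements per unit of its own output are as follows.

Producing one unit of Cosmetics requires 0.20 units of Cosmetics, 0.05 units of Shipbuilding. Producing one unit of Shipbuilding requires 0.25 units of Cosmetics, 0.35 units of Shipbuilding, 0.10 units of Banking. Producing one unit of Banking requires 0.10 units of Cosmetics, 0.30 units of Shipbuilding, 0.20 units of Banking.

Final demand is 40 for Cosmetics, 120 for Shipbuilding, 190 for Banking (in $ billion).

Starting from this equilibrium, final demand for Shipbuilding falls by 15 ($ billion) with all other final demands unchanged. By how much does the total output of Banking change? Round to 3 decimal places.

Δx_3 = -3.145

I − A =
  [   0.80    -0.25    -0.10]
  [  -0.05     0.65    -0.30]
  [   0.00    -0.10     0.80]
Cofactors of I−A, C_ij = (−1)^(i+j)·(minor ij) (rows/columns in the sector order above):
  C_11 = (0.65)(0.80) − (-0.30)(-0.10) = 0.4900
  C_12 = −[(-0.05)(0.80) − (-0.30)(0.00)] = 0.0400
  C_13 = (-0.05)(-0.10) − (0.65)(0.00) = 0.0050
  C_21 = −[(-0.25)(0.80) − (-0.10)(-0.10)] = 0.2100
  C_22 = (0.80)(0.80) − (-0.10)(0.00) = 0.6400
  C_23 = −[(0.80)(-0.10) − (-0.25)(0.00)] = 0.0800
  C_31 = (-0.25)(-0.30) − (-0.10)(0.65) = 0.1400
  C_32 = −[(0.80)(-0.30) − (-0.10)(-0.05)] = 0.2450
  C_33 = (0.80)(0.65) − (-0.25)(-0.05) = 0.5075
det(I−A) = Σ_j (I−A)_1j·C_1j = (0.80)(0.4900) + (-0.25)(0.0400) + (-0.10)(0.0050) = 0.3815
adj(I−A) = Cᵀ =
  [ 0.4900   0.2100   0.1400]
  [ 0.0400   0.6400   0.2450]
  [ 0.0050   0.0800   0.5075]
(I − A)⁻¹ = adj(I−A) / det(I−A) ≈
  [   1.2844     0.5505     0.3670]
  [   0.1048     1.6776     0.6422]
  [   0.0131     0.2097     1.3303]
Δx = (I − A)⁻¹ Δd with Δd having -15 in the Shipbuilding component and 0 elsewhere.
So Δx_3 = L_32 · (-15), where L_32 = adj(I−A)_32 / det(I−A) = 0.0800 / 0.3815.
Δx_3 = 0.0800 × (-15) / 0.3815 = -1.20 / 0.3815 ≈ -3.145.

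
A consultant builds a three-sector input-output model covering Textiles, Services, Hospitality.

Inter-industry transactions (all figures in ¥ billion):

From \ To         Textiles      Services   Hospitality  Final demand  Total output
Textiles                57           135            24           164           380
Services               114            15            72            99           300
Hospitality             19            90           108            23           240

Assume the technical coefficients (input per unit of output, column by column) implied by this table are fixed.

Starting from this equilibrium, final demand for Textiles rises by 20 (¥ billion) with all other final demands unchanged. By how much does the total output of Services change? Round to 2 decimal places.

Technical coefficients a_ij = z_ij / X_j:
  a_11 = 57/380 = 0.15, a_21 = 114/380 = 0.30, a_31 = 19/380 = 0.05
  a_12 = 135/300 = 0.45, a_22 = 15/300 = 0.05, a_32 = 90/300 = 0.30
  a_13 = 24/240 = 0.10, a_23 = 72/240 = 0.30, a_33 = 108/240 = 0.45
I − A =
  [   0.85    -0.45    -0.10]
  [  -0.30     0.95    -0.30]
  [  -0.05    -0.30     0.55]
Cofactors of I−A, C_ij = (−1)^(i+j)·(minor ij) (rows/columns in the sector order above):
  C_11 = (0.95)(0.55) − (-0.30)(-0.30) = 0.4325
  C_12 = −[(-0.30)(0.55) − (-0.30)(-0.05)] = 0.1800
  C_13 = (-0.30)(-0.30) − (0.95)(-0.05) = 0.1375
  C_21 = −[(-0.45)(0.55) − (-0.10)(-0.30)] = 0.2775
  C_22 = (0.85)(0.55) − (-0.10)(-0.05) = 0.4625
  C_23 = −[(0.85)(-0.30) − (-0.45)(-0.05)] = 0.2775
  C_31 = (-0.45)(-0.30) − (-0.10)(0.95) = 0.2300
  C_32 = −[(0.85)(-0.30) − (-0.10)(-0.30)] = 0.2850
  C_33 = (0.85)(0.95) − (-0.45)(-0.30) = 0.6725
det(I−A) = Σ_j (I−A)_1j·C_1j = (0.85)(0.4325) + (-0.45)(0.1800) + (-0.10)(0.1375) = 0.272875
adj(I−A) = Cᵀ =
  [ 0.4325   0.2775   0.2300]
  [ 0.1800   0.4625   0.2850]
  [ 0.1375   0.2775   0.6725]
(I − A)⁻¹ = adj(I−A) / det(I−A) ≈
  [   1.5850     1.0169     0.8429]
  [   0.6596     1.6949     1.0444]
  [   0.5039     1.0169     2.4645]
Δx = (I − A)⁻¹ Δd with Δd having +20 in the Textiles component and 0 elsewhere.
So Δx_2 = L_21 · (+20), where L_21 = adj(I−A)_21 / det(I−A) = 0.1800 / 0.272875.
Δx_2 = 0.1800 × (+20) / 0.272875 = 3.60 / 0.272875 ≈ 13.19.

Δx_2 = 13.19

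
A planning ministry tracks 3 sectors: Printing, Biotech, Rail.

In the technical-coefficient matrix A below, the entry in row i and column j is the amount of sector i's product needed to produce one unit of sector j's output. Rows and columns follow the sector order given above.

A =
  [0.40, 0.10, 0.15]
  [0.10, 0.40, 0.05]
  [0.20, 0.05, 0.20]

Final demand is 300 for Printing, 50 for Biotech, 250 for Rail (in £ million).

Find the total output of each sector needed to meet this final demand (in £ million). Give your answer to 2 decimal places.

I − A =
  [   0.60    -0.10    -0.15]
  [  -0.10     0.60    -0.05]
  [  -0.20    -0.05     0.80]
Cofactors of I−A, C_ij = (−1)^(i+j)·(minor ij) (rows/columns in the sector order above):
  C_11 = (0.60)(0.80) − (-0.05)(-0.05) = 0.4775
  C_12 = −[(-0.10)(0.80) − (-0.05)(-0.20)] = 0.0900
  C_13 = (-0.10)(-0.05) − (0.60)(-0.20) = 0.1250
  C_21 = −[(-0.10)(0.80) − (-0.15)(-0.05)] = 0.0875
  C_22 = (0.60)(0.80) − (-0.15)(-0.20) = 0.4500
  C_23 = −[(0.60)(-0.05) − (-0.10)(-0.20)] = 0.0500
  C_31 = (-0.10)(-0.05) − (-0.15)(0.60) = 0.0950
  C_32 = −[(0.60)(-0.05) − (-0.15)(-0.10)] = 0.0450
  C_33 = (0.60)(0.60) − (-0.10)(-0.10) = 0.3500
det(I−A) = Σ_j (I−A)_1j·C_1j = (0.60)(0.4775) + (-0.10)(0.0900) + (-0.15)(0.1250) = 0.25875
adj(I−A) = Cᵀ =
  [ 0.4775   0.0875   0.0950]
  [ 0.0900   0.4500   0.0450]
  [ 0.1250   0.0500   0.3500]
(I − A)⁻¹ = adj(I−A) / det(I−A) ≈
  [   1.8454     0.3382     0.3671]
  [   0.3478     1.7391     0.1739]
  [   0.4831     0.1932     1.3527]
x = (I − A)⁻¹ d = adj(I−A)·d / det(I−A), with det(I−A) = 0.25875:
  x_P = (0.4775·300 + 0.0875·50 + 0.0950·250) / 0.25875 = 171.375 / 0.25875 ≈ 662.32
  x_B = (0.0900·300 + 0.4500·50 + 0.0450·250) / 0.25875 = 60.75 / 0.25875 ≈ 234.78
  x_R = (0.1250·300 + 0.0500·50 + 0.3500·250) / 0.25875 = 127.50 / 0.25875 ≈ 492.75

x_P = 662.32, x_B = 234.78, x_R = 492.75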